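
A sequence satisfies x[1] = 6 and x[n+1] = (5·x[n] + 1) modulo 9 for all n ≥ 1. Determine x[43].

6

Computing terms: x[1] = 6; x[2] = 4; x[3] = 3; x[4] = 7; x[5] = 0; x[6] = 1; x[7] = 6.
The sequence repeats with period 6.
(43 - 1) mod 6 = 0, so x[43] = x[1] = 6.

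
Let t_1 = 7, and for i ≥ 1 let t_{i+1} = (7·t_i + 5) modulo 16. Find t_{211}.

t_1 = 7,  t_2 = 6,  t_3 = 15,  t_4 = 14,  t_5 = 7.
Since t_5 = t_1 = 7, the sequence is periodic with period 4.
(211 - 1) mod 4 = 2, so t_{211} = t_3 = 15.

15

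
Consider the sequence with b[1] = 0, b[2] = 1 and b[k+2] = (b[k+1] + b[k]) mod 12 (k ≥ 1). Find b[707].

7

b[1] = 0; b[2] = 1; b[3] = 1; b[4] = 2; b[5] = 3; b[6] = 5; b[7] = 8; b[8] = 1; b[9] = 9; b[10] = 10; b[11] = 7; b[12] = 5; b[13] = 0; b[14] = 5; b[15] = 5; b[16] = 10; b[17] = 3; b[18] = 1; b[19] = 4; b[20] = 5; b[21] = 9; b[22] = 2; b[23] = 11; b[24] = 1; b[25] = 0; b[26] = 1.
Since (b[25], b[26]) = (b[1], b[2]) = (0, 1) (two consecutive terms determine the rest), the sequence is periodic with period 24.
So b[707] = b[1 + ((707-1) mod 24)] = b[11] = 7.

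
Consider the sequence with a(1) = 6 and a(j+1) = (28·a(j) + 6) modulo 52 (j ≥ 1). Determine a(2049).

50

a(1) = 6,  a(2) = 18,  a(3) = 42,  a(4) = 38,  a(5) = 30,  a(6) = 14,  a(7) = 34,  a(8) = 22,  a(9) = 50,  a(10) = 2,  a(11) = 10,  a(12) = 26,  a(13) = 6.
The sequence repeats with period 12.
(2049 - 1) mod 12 = 8, so a(2049) = a(9) = 50.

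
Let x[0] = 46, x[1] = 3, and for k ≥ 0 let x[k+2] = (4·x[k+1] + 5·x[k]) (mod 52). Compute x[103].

Computing terms: x[0] = 46,  x[1] = 3,  x[2] = 34,  x[3] = 47,  x[4] = 46,  x[5] = 3.
Since (x[4], x[5]) = (x[0], x[1]) = (46, 3) (two consecutive terms determine the rest), the sequence is periodic with period 4.
(103 - 0) mod 4 = 3, so x[103] = x[3] = 47.

47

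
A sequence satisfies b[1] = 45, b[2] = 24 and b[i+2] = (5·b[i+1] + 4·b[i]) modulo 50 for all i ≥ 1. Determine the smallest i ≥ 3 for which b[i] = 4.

b[1] = 45, b[2] = 24, b[3] = 0, b[4] = 46, b[5] = 30, b[6] = 34, b[7] = 40, b[8] = 36, b[9] = 40, b[10] = 44, b[11] = 30, b[12] = 26, b[13] = 0, b[14] = 4, b[15] = 20, b[16] = 16, b[17] = 10, b[18] = 14, b[19] = 10, b[20] = 6, b[21] = 20, b[22] = 24, b[23] = 0.
Since (b[22], b[23]) = (b[2], b[3]) = (24, 0) (two consecutive terms determine the rest), the sequence is eventually periodic: after a pre-period of length 1 it cycles with period 20.
The value 4 first appears (with i ≥ 3) at b[14].

14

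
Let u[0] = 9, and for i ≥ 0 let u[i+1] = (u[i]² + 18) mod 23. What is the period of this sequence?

3

We have u[0] = 9; u[1] = 7; u[2] = 21; u[3] = 22; u[4] = 19; u[5] = 11; u[6] = 1; u[7] = 19.
Since u[7] = u[4] = 19, the sequence is eventually periodic: after a pre-period of length 4 it cycles with period 3.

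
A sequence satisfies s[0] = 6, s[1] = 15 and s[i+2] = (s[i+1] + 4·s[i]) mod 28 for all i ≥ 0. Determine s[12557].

We have s[0] = 6; s[1] = 15; s[2] = 11; s[3] = 15; s[4] = 3; s[5] = 7; s[6] = 19; s[7] = 19; s[8] = 11; s[9] = 3; s[10] = 19; s[11] = 3; s[12] = 23; s[13] = 7; s[14] = 15; s[15] = 15; s[16] = 19; s[17] = 23; s[18] = 15; s[19] = 23; s[20] = 27; s[21] = 7; s[22] = 3; s[23] = 3; s[24] = 15; s[25] = 27; s[26] = 3; s[27] = 27; s[28] = 11; s[29] = 7; s[30] = 23; s[31] = 23; s[32] = 3; s[33] = 11; s[34] = 23; s[35] = 11; s[36] = 19; s[37] = 7; s[38] = 27; s[39] = 27; s[40] = 23; s[41] = 19; s[42] = 27; s[43] = 19; s[44] = 15; s[45] = 7; s[46] = 11; s[47] = 11; s[48] = 27; s[49] = 15; s[50] = 11.
Since (s[49], s[50]) = (s[1], s[2]) = (15, 11) (two consecutive terms determine the rest), the sequence is eventually periodic: after a pre-period of length 1 it cycles with period 48.
For i ≥ 1, s[i] depends only on (i - 1) mod 48. (12557 - 1) mod 48 = 28, so s[12557] = s[29] = 7.

7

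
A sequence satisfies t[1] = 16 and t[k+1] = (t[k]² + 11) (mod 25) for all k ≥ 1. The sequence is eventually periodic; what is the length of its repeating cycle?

Computing terms: t[1] = 16,  t[2] = 17,  t[3] = 0,  t[4] = 11,  t[5] = 7,  t[6] = 10,  t[7] = 11.
Since t[7] = t[4] = 11, the sequence is eventually periodic: after a pre-period of length 3 it cycles with period 3.

3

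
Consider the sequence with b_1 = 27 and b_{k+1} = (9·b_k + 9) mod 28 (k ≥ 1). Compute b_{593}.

7

Computing terms: b_1 = 27; b_2 = 0; b_3 = 9; b_4 = 6; b_5 = 7; b_6 = 16; b_7 = 13; b_8 = 14; b_9 = 23; b_{10} = 20; b_{11} = 21; b_{12} = 2; b_{13} = 27.
The sequence repeats with period 12.
So b_{593} = b_{1 + ((593-1) mod 12)} = b_5 = 7.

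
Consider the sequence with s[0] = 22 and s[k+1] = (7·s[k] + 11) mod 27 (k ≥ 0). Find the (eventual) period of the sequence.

27

Computing terms: s[0] = 22,  s[1] = 3,  s[2] = 5,  s[3] = 19,  s[4] = 9,  s[5] = 20,  s[6] = 16,  s[7] = 15,  s[8] = 8,  s[9] = 13,  s[10] = 21,  s[11] = 23,  s[12] = 10,  s[13] = 0,  s[14] = 11,  s[15] = 7,  s[16] = 6,  s[17] = 26,  s[18] = 4,  s[19] = 12,  s[20] = 14,  s[21] = 1,  s[22] = 18,  s[23] = 2,  s[24] = 25,  s[25] = 24,  s[26] = 17,  s[27] = 22.
The sequence repeats with period 27.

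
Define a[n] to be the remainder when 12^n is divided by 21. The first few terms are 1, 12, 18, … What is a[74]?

We have a[0] = 1,  a[1] = 12,  a[2] = 18,  a[3] = 6,  a[4] = 9,  a[5] = 3,  a[6] = 15,  a[7] = 12.
Since a[7] = a[1] = 12, the sequence is eventually periodic: after a pre-period of length 1 it cycles with period 6.
For n ≥ 1, a[n] depends only on (n - 1) mod 6. (74 - 1) mod 6 = 1, so a[74] = a[2] = 18.

18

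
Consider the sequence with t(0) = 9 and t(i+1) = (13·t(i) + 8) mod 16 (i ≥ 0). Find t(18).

1

Listing terms: t(0) = 9; t(1) = 13; t(2) = 1; t(3) = 5; t(4) = 9.
The sequence repeats with period 4.
(18 - 0) mod 4 = 2, so t(18) = t(2) = 1.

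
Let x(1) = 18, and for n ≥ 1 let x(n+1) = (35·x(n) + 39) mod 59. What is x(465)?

18

Listing terms: x(1) = 18,  x(2) = 20,  x(3) = 31,  x(4) = 3,  x(5) = 26,  x(6) = 5,  x(7) = 37,  x(8) = 36,  x(9) = 1,  x(10) = 15,  x(11) = 33,  x(12) = 14,  x(13) = 57,  x(14) = 28,  x(15) = 16,  x(16) = 9,  x(17) = 0,  x(18) = 39,  x(19) = 47,  x(20) = 32,  x(21) = 38,  x(22) = 12,  x(23) = 46,  x(24) = 56,  x(25) = 52,  x(26) = 30,  x(27) = 27,  x(28) = 40,  x(29) = 23,  x(30) = 18.
Since x(30) = x(1) = 18, the sequence is periodic with period 29.
(465 - 1) mod 29 = 0, so x(465) = x(1) = 18.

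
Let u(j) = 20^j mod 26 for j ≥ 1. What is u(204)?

14

u(1) = 20,  u(2) = 10,  u(3) = 18,  u(4) = 22,  u(5) = 24,  u(6) = 12,  u(7) = 6,  u(8) = 16,  u(9) = 8,  u(10) = 4,  u(11) = 2,  u(12) = 14,  u(13) = 20.
Since u(13) = u(1) = 20, the sequence is periodic with period 12.
So u(204) = u(1 + ((204-1) mod 12)) = u(12) = 14.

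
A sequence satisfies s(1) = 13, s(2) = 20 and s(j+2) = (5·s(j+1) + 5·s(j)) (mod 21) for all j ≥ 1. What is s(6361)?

s(1) = 13; s(2) = 20; s(3) = 18; s(4) = 1; s(5) = 11; s(6) = 18; s(7) = 19; s(8) = 17; s(9) = 12; s(10) = 19; s(11) = 8; s(12) = 9; s(13) = 1; s(14) = 8; s(15) = 3; s(16) = 13; s(17) = 17; s(18) = 3; s(19) = 16; s(20) = 11; s(21) = 9; s(22) = 16; s(23) = 20; s(24) = 12; s(25) = 13; s(26) = 20.
The sequence repeats with period 24.
So s(6361) = s(1 + ((6361-1) mod 24)) = s(1) = 13.

13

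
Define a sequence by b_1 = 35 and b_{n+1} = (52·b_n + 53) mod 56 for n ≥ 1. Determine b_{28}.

Computing terms: b_1 = 35; b_2 = 25; b_3 = 9; b_4 = 17; b_5 = 41; b_6 = 1; b_7 = 49; b_8 = 25.
Since b_8 = b_2 = 25, the sequence is eventually periodic: after a pre-period of length 1 it cycles with period 6.
For n ≥ 2, b_n depends only on (n - 2) mod 6. (28 - 2) mod 6 = 2, so b_{28} = b_4 = 17.

17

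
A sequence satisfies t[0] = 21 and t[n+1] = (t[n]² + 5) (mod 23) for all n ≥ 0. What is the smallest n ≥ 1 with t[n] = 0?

t[0] = 21, t[1] = 9, t[2] = 17, t[3] = 18, t[4] = 7, t[5] = 8, t[6] = 0, t[7] = 5, t[8] = 7.
Since t[8] = t[4] = 7, the sequence is eventually periodic: after a pre-period of length 4 it cycles with period 4.
The value 0 first appears (with n ≥ 1) at t[6].

6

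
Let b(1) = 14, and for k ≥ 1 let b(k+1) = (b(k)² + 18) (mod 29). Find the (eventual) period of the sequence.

b(1) = 14,  b(2) = 11,  b(3) = 23,  b(4) = 25,  b(5) = 5,  b(6) = 14.
The sequence repeats with period 5.

5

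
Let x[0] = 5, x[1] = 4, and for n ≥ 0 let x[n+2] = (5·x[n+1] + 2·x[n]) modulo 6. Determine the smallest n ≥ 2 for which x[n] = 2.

We have x[0] = 5, x[1] = 4, x[2] = 0, x[3] = 2, x[4] = 4, x[5] = 0.
Since (x[4], x[5]) = (x[1], x[2]) = (4, 0) (two consecutive terms determine the rest), the sequence is eventually periodic: after a pre-period of length 1 it cycles with period 3.
The value 2 first appears (with n ≥ 2) at x[3].

3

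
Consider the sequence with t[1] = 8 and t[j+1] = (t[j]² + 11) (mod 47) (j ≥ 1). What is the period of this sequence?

5

t[1] = 8; t[2] = 28; t[3] = 43; t[4] = 27; t[5] = 35; t[6] = 14; t[7] = 19; t[8] = 43.
Since t[8] = t[3] = 43, the sequence is eventually periodic: after a pre-period of length 2 it cycles with period 5.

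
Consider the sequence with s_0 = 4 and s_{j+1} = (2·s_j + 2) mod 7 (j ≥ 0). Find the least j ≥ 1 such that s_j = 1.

2

Listing terms: s_0 = 4, s_1 = 3, s_2 = 1, s_3 = 4.
The sequence repeats with period 3.
The value 1 first appears (with j ≥ 1) at s_2.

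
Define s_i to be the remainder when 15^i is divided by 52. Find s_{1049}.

19

s_1 = 15,  s_2 = 17,  s_3 = 47,  s_4 = 29,  s_5 = 19,  s_6 = 25,  s_7 = 11,  s_8 = 9,  s_9 = 31,  s_{10} = 49,  s_{11} = 7,  s_{12} = 1,  s_{13} = 15.
Since s_{13} = s_1 = 15, the sequence is periodic with period 12.
So s_{1049} = s_{1 + ((1049-1) mod 12)} = s_5 = 19.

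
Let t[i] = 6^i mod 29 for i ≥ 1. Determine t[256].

t[1] = 6,  t[2] = 7,  t[3] = 13,  t[4] = 20,  t[5] = 4,  t[6] = 24,  t[7] = 28,  t[8] = 23,  t[9] = 22,  t[10] = 16,  t[11] = 9,  t[12] = 25,  t[13] = 5,  t[14] = 1,  t[15] = 6.
The sequence repeats with period 14.
So t[256] = t[1 + ((256-1) mod 14)] = t[4] = 20.

20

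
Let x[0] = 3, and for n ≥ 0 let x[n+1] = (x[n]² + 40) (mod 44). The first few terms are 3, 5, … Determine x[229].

5

Computing terms: x[0] = 3; x[1] = 5; x[2] = 21; x[3] = 41; x[4] = 5.
Since x[4] = x[1] = 5, the sequence is eventually periodic: after a pre-period of length 1 it cycles with period 3.
For n ≥ 1, x[n] depends only on (n - 1) mod 3. (229 - 1) mod 3 = 0, so x[229] = x[1] = 5.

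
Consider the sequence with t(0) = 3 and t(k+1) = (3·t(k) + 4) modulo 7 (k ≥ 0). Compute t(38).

Computing terms: t(0) = 3,  t(1) = 6,  t(2) = 1,  t(3) = 0,  t(4) = 4,  t(5) = 2,  t(6) = 3.
The sequence repeats with period 6.
(38 - 0) mod 6 = 2, so t(38) = t(2) = 1.

1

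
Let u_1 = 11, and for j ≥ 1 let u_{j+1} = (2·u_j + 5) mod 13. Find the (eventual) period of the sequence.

12

u_1 = 11, u_2 = 1, u_3 = 7, u_4 = 6, u_5 = 4, u_6 = 0, u_7 = 5, u_8 = 2, u_9 = 9, u_{10} = 10, u_{11} = 12, u_{12} = 3, u_{13} = 11.
The sequence repeats with period 12.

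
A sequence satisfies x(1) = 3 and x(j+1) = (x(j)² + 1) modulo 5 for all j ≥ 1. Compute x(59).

0

x(1) = 3,  x(2) = 0,  x(3) = 1,  x(4) = 2,  x(5) = 0.
Since x(5) = x(2) = 0, the sequence is eventually periodic: after a pre-period of length 1 it cycles with period 3.
For j ≥ 2, x(j) depends only on (j - 2) mod 3. (59 - 2) mod 3 = 0, so x(59) = x(2) = 0.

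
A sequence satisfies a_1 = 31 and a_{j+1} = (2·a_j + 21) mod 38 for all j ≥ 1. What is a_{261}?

29

Listing terms: a_1 = 31,  a_2 = 7,  a_3 = 35,  a_4 = 15,  a_5 = 13,  a_6 = 9,  a_7 = 1,  a_8 = 23,  a_9 = 29,  a_{10} = 3,  a_{11} = 27,  a_{12} = 37,  a_{13} = 19,  a_{14} = 21,  a_{15} = 25,  a_{16} = 33,  a_{17} = 11,  a_{18} = 5,  a_{19} = 31.
The sequence repeats with period 18.
So a_{261} = a_{1 + ((261-1) mod 18)} = a_9 = 29.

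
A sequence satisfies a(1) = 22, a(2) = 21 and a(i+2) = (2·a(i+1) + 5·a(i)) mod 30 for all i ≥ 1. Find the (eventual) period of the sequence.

12

Listing terms: a(1) = 22, a(2) = 21, a(3) = 2, a(4) = 19, a(5) = 18, a(6) = 11, a(7) = 22, a(8) = 9, a(9) = 8, a(10) = 1, a(11) = 12, a(12) = 29, a(13) = 28, a(14) = 21, a(15) = 2.
Since (a(14), a(15)) = (a(2), a(3)) = (21, 2) (two consecutive terms determine the rest), the sequence is eventually periodic: after a pre-period of length 1 it cycles with period 12.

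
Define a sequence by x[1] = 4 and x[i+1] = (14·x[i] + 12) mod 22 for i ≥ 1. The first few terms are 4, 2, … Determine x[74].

0

We have x[1] = 4,  x[2] = 2,  x[3] = 18,  x[4] = 0,  x[5] = 12,  x[6] = 4.
The sequence repeats with period 5.
(74 - 1) mod 5 = 3, so x[74] = x[4] = 0.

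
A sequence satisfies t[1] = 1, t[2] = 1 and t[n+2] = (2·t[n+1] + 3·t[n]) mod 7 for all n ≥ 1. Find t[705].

Listing terms: t[1] = 1; t[2] = 1; t[3] = 5; t[4] = 6; t[5] = 6; t[6] = 2; t[7] = 1; t[8] = 1.
The sequence repeats with period 6.
So t[705] = t[1 + ((705-1) mod 6)] = t[3] = 5.

5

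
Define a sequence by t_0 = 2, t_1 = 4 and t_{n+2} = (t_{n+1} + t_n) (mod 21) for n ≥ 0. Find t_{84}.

16

Listing terms: t_0 = 2; t_1 = 4; t_2 = 6; t_3 = 10; t_4 = 16; t_5 = 5; t_6 = 0; t_7 = 5; t_8 = 5; t_9 = 10; t_{10} = 15; t_{11} = 4; t_{12} = 19; t_{13} = 2; t_{14} = 0; t_{15} = 2; t_{16} = 2; t_{17} = 4.
Since (t_{16}, t_{17}) = (t_0, t_1) = (2, 4) (two consecutive terms determine the rest), the sequence is periodic with period 16.
So t_{84} = t_{0 + ((84-0) mod 16)} = t_4 = 16.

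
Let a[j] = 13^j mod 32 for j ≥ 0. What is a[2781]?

Listing terms: a[0] = 1,  a[1] = 13,  a[2] = 9,  a[3] = 21,  a[4] = 17,  a[5] = 29,  a[6] = 25,  a[7] = 5,  a[8] = 1.
The sequence repeats with period 8.
(2781 - 0) mod 8 = 5, so a[2781] = a[5] = 29.

29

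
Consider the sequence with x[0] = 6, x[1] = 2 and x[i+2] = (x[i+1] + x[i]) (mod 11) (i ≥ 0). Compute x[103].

Computing terms: x[0] = 6, x[1] = 2, x[2] = 8, x[3] = 10, x[4] = 7, x[5] = 6, x[6] = 2.
The sequence repeats with period 5.
So x[103] = x[0 + ((103-0) mod 5)] = x[3] = 10.

10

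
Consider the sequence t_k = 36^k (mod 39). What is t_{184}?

3

t_1 = 36, t_2 = 9, t_3 = 12, t_4 = 3, t_5 = 30, t_6 = 27, t_7 = 36.
Since t_7 = t_1 = 36, the sequence is periodic with period 6.
So t_{184} = t_{1 + ((184-1) mod 6)} = t_4 = 3.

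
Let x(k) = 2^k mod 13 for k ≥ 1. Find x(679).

x(1) = 2; x(2) = 4; x(3) = 8; x(4) = 3; x(5) = 6; x(6) = 12; x(7) = 11; x(8) = 9; x(9) = 5; x(10) = 10; x(11) = 7; x(12) = 1; x(13) = 2.
Since x(13) = x(1) = 2, the sequence is periodic with period 12.
So x(679) = x(1 + ((679-1) mod 12)) = x(7) = 11.

11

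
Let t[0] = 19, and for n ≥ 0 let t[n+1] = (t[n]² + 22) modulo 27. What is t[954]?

Computing terms: t[0] = 19,  t[1] = 5,  t[2] = 20,  t[3] = 17,  t[4] = 14,  t[5] = 2,  t[6] = 26,  t[7] = 23,  t[8] = 11,  t[9] = 8,  t[10] = 5.
Since t[10] = t[1] = 5, the sequence is eventually periodic: after a pre-period of length 1 it cycles with period 9.
For n ≥ 1, t[n] depends only on (n - 1) mod 9. (954 - 1) mod 9 = 8, so t[954] = t[9] = 8.

8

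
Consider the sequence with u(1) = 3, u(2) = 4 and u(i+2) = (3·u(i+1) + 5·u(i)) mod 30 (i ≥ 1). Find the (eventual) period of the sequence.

Listing terms: u(1) = 3; u(2) = 4; u(3) = 27; u(4) = 11; u(5) = 18; u(6) = 19; u(7) = 27; u(8) = 26; u(9) = 3; u(10) = 19; u(11) = 12; u(12) = 11; u(13) = 3; u(14) = 4.
The sequence repeats with period 12.

12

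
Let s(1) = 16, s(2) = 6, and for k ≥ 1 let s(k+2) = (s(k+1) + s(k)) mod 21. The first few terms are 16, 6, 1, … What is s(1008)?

s(1) = 16, s(2) = 6, s(3) = 1, s(4) = 7, s(5) = 8, s(6) = 15, s(7) = 2, s(8) = 17, s(9) = 19, s(10) = 15, s(11) = 13, s(12) = 7, s(13) = 20, s(14) = 6, s(15) = 5, s(16) = 11, s(17) = 16, s(18) = 6.
The sequence repeats with period 16.
(1008 - 1) mod 16 = 15, so s(1008) = s(16) = 11.

11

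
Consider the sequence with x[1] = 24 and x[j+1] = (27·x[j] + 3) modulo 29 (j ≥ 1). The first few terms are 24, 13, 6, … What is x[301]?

8

We have x[1] = 24; x[2] = 13; x[3] = 6; x[4] = 20; x[5] = 21; x[6] = 19; x[7] = 23; x[8] = 15; x[9] = 2; x[10] = 28; x[11] = 5; x[12] = 22; x[13] = 17; x[14] = 27; x[15] = 7; x[16] = 18; x[17] = 25; x[18] = 11; x[19] = 10; x[20] = 12; x[21] = 8; x[22] = 16; x[23] = 0; x[24] = 3; x[25] = 26; x[26] = 9; x[27] = 14; x[28] = 4; x[29] = 24.
Since x[29] = x[1] = 24, the sequence is periodic with period 28.
(301 - 1) mod 28 = 20, so x[301] = x[21] = 8.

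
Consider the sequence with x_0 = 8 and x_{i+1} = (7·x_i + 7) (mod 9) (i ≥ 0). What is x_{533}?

Listing terms: x_0 = 8,  x_1 = 0,  x_2 = 7,  x_3 = 2,  x_4 = 3,  x_5 = 1,  x_6 = 5,  x_7 = 6,  x_8 = 4,  x_9 = 8.
Since x_9 = x_0 = 8, the sequence is periodic with period 9.
So x_{533} = x_{0 + ((533-0) mod 9)} = x_2 = 7.

7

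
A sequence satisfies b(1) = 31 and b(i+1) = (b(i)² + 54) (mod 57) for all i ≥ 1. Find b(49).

25

b(1) = 31; b(2) = 46; b(3) = 4; b(4) = 13; b(5) = 52; b(6) = 22; b(7) = 25; b(8) = 52.
Since b(8) = b(5) = 52, the sequence is eventually periodic: after a pre-period of length 4 it cycles with period 3.
For i ≥ 5, b(i) depends only on (i - 5) mod 3. (49 - 5) mod 3 = 2, so b(49) = b(7) = 25.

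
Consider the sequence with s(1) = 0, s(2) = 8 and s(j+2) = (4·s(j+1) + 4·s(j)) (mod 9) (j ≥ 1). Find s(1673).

Computing terms: s(1) = 0,  s(2) = 8,  s(3) = 5,  s(4) = 7,  s(5) = 3,  s(6) = 4,  s(7) = 1,  s(8) = 2,  s(9) = 3,  s(10) = 2,  s(11) = 2,  s(12) = 7,  s(13) = 0,  s(14) = 1,  s(15) = 4,  s(16) = 2,  s(17) = 6,  s(18) = 5,  s(19) = 8,  s(20) = 7,  s(21) = 6,  s(22) = 7,  s(23) = 7,  s(24) = 2,  s(25) = 0,  s(26) = 8.
The sequence repeats with period 24.
(1673 - 1) mod 24 = 16, so s(1673) = s(17) = 6.

6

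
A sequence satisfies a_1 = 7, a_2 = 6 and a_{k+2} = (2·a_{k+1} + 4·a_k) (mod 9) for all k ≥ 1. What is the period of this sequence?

a_1 = 7,  a_2 = 6,  a_3 = 4,  a_4 = 5,  a_5 = 8,  a_6 = 0,  a_7 = 5,  a_8 = 1,  a_9 = 4,  a_{10} = 3,  a_{11} = 4,  a_{12} = 2,  a_{13} = 2,  a_{14} = 3,  a_{15} = 5,  a_{16} = 4,  a_{17} = 1,  a_{18} = 0,  a_{19} = 4,  a_{20} = 8,  a_{21} = 5,  a_{22} = 6,  a_{23} = 5,  a_{24} = 7,  a_{25} = 7,  a_{26} = 6.
The sequence repeats with period 24.

24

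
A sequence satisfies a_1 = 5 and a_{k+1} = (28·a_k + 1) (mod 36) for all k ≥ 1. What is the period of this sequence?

Computing terms: a_1 = 5; a_2 = 33; a_3 = 25; a_4 = 17; a_5 = 9; a_6 = 1; a_7 = 29; a_8 = 21; a_9 = 13; a_{10} = 5.
The sequence repeats with period 9.

9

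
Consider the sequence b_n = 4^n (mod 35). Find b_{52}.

b_0 = 1, b_1 = 4, b_2 = 16, b_3 = 29, b_4 = 11, b_5 = 9, b_6 = 1.
The sequence repeats with period 6.
So b_{52} = b_{0 + ((52-0) mod 6)} = b_4 = 11.

11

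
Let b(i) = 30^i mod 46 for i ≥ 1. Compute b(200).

b(1) = 30,  b(2) = 26,  b(3) = 44,  b(4) = 32,  b(5) = 40,  b(6) = 4,  b(7) = 28,  b(8) = 12,  b(9) = 38,  b(10) = 36,  b(11) = 22,  b(12) = 16,  b(13) = 20,  b(14) = 2,  b(15) = 14,  b(16) = 6,  b(17) = 42,  b(18) = 18,  b(19) = 34,  b(20) = 8,  b(21) = 10,  b(22) = 24,  b(23) = 30.
The sequence repeats with period 22.
(200 - 1) mod 22 = 1, so b(200) = b(2) = 26.

26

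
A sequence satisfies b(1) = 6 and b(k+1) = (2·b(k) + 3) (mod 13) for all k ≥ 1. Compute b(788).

We have b(1) = 6, b(2) = 2, b(3) = 7, b(4) = 4, b(5) = 11, b(6) = 12, b(7) = 1, b(8) = 5, b(9) = 0, b(10) = 3, b(11) = 9, b(12) = 8, b(13) = 6.
The sequence repeats with period 12.
(788 - 1) mod 12 = 7, so b(788) = b(8) = 5.

5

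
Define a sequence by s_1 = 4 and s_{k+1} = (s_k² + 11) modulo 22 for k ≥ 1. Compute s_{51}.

s_1 = 4, s_2 = 5, s_3 = 14, s_4 = 9, s_5 = 4.
The sequence repeats with period 4.
So s_{51} = s_{1 + ((51-1) mod 4)} = s_3 = 14.

14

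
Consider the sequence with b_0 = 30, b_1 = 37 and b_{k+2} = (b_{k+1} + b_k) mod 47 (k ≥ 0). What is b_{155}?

We have b_0 = 30, b_1 = 37, b_2 = 20, b_3 = 10, b_4 = 30, b_5 = 40, b_6 = 23, b_7 = 16, b_8 = 39, b_9 = 8, b_{10} = 0, b_{11} = 8, b_{12} = 8, b_{13} = 16, b_{14} = 24, b_{15} = 40, b_{16} = 17, b_{17} = 10, b_{18} = 27, b_{19} = 37, b_{20} = 17, b_{21} = 7, b_{22} = 24, b_{23} = 31, b_{24} = 8, b_{25} = 39, b_{26} = 0, b_{27} = 39, b_{28} = 39, b_{29} = 31, b_{30} = 23, b_{31} = 7, b_{32} = 30, b_{33} = 37.
The sequence repeats with period 32.
(155 - 0) mod 32 = 27, so b_{155} = b_{27} = 39.

39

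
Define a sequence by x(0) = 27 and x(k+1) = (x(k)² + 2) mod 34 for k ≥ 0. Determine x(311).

Listing terms: x(0) = 27; x(1) = 17; x(2) = 19; x(3) = 23; x(4) = 21; x(5) = 1; x(6) = 3; x(7) = 11; x(8) = 21.
Since x(8) = x(4) = 21, the sequence is eventually periodic: after a pre-period of length 4 it cycles with period 4.
For k ≥ 4, x(k) depends only on (k - 4) mod 4. (311 - 4) mod 4 = 3, so x(311) = x(7) = 11.

11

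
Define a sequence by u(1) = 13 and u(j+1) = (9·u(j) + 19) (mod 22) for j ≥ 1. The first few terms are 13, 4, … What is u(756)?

Listing terms: u(1) = 13,  u(2) = 4,  u(3) = 11,  u(4) = 8,  u(5) = 3,  u(6) = 2,  u(7) = 15,  u(8) = 0,  u(9) = 19,  u(10) = 14,  u(11) = 13.
The sequence repeats with period 10.
(756 - 1) mod 10 = 5, so u(756) = u(6) = 2.

2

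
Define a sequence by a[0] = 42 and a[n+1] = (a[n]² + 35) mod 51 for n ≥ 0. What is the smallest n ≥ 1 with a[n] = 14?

a[0] = 42; a[1] = 14; a[2] = 27; a[3] = 50; a[4] = 36; a[5] = 5; a[6] = 9; a[7] = 14.
Since a[7] = a[1] = 14, the sequence is eventually periodic: after a pre-period of length 1 it cycles with period 6.
The value 14 first appears (with n ≥ 1) at a[1].

1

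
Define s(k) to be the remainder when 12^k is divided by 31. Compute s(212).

Computing terms: s(1) = 12, s(2) = 20, s(3) = 23, s(4) = 28, s(5) = 26, s(6) = 2, s(7) = 24, s(8) = 9, s(9) = 15, s(10) = 25, s(11) = 21, s(12) = 4, s(13) = 17, s(14) = 18, s(15) = 30, s(16) = 19, s(17) = 11, s(18) = 8, s(19) = 3, s(20) = 5, s(21) = 29, s(22) = 7, s(23) = 22, s(24) = 16, s(25) = 6, s(26) = 10, s(27) = 27, s(28) = 14, s(29) = 13, s(30) = 1, s(31) = 12.
Since s(31) = s(1) = 12, the sequence is periodic with period 30.
So s(212) = s(1 + ((212-1) mod 30)) = s(2) = 20.

20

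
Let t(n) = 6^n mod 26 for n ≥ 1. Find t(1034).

t(1) = 6,  t(2) = 10,  t(3) = 8,  t(4) = 22,  t(5) = 2,  t(6) = 12,  t(7) = 20,  t(8) = 16,  t(9) = 18,  t(10) = 4,  t(11) = 24,  t(12) = 14,  t(13) = 6.
The sequence repeats with period 12.
(1034 - 1) mod 12 = 1, so t(1034) = t(2) = 10.

10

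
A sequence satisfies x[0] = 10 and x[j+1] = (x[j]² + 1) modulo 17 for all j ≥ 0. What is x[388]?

9

x[0] = 10, x[1] = 16, x[2] = 2, x[3] = 5, x[4] = 9, x[5] = 14, x[6] = 10.
Since x[6] = x[0] = 10, the sequence is periodic with period 6.
So x[388] = x[0 + ((388-0) mod 6)] = x[4] = 9.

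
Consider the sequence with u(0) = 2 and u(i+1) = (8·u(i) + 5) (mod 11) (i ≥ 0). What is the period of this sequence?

We have u(0) = 2,  u(1) = 10,  u(2) = 8,  u(3) = 3,  u(4) = 7,  u(5) = 6,  u(6) = 9,  u(7) = 0,  u(8) = 5,  u(9) = 1,  u(10) = 2.
The sequence repeats with period 10.

10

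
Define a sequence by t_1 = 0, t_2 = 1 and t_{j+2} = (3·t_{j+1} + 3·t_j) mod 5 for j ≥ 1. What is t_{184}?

2

t_1 = 0; t_2 = 1; t_3 = 3; t_4 = 2; t_5 = 0; t_6 = 1.
Since (t_5, t_6) = (t_1, t_2) = (0, 1) (two consecutive terms determine the rest), the sequence is periodic with period 4.
So t_{184} = t_{1 + ((184-1) mod 4)} = t_4 = 2.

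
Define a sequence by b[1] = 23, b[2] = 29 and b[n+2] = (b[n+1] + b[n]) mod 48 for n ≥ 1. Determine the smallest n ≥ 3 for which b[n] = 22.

Listing terms: b[1] = 23, b[2] = 29, b[3] = 4, b[4] = 33, b[5] = 37, b[6] = 22, b[7] = 11, b[8] = 33, b[9] = 44, b[10] = 29, b[11] = 25, b[12] = 6, b[13] = 31, b[14] = 37, b[15] = 20, b[16] = 9, b[17] = 29, b[18] = 38, b[19] = 19, b[20] = 9, b[21] = 28, b[22] = 37, b[23] = 17, b[24] = 6, b[25] = 23, b[26] = 29.
The sequence repeats with period 24.
The value 22 first appears (with n ≥ 3) at b[6].

6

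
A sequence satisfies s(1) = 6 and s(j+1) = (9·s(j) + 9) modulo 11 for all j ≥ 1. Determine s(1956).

Listing terms: s(1) = 6,  s(2) = 8,  s(3) = 4,  s(4) = 1,  s(5) = 7,  s(6) = 6.
Since s(6) = s(1) = 6, the sequence is periodic with period 5.
So s(1956) = s(1 + ((1956-1) mod 5)) = s(1) = 6.

6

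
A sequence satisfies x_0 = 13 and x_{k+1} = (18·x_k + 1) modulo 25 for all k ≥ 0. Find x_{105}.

Computing terms: x_0 = 13, x_1 = 10, x_2 = 6, x_3 = 9, x_4 = 13.
The sequence repeats with period 4.
So x_{105} = x_{0 + ((105-0) mod 4)} = x_1 = 10.

10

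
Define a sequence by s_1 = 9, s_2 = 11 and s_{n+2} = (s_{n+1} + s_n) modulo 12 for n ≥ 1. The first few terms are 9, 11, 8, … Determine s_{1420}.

Computing terms: s_1 = 9, s_2 = 11, s_3 = 8, s_4 = 7, s_5 = 3, s_6 = 10, s_7 = 1, s_8 = 11, s_9 = 0, s_{10} = 11, s_{11} = 11, s_{12} = 10, s_{13} = 9, s_{14} = 7, s_{15} = 4, s_{16} = 11, s_{17} = 3, s_{18} = 2, s_{19} = 5, s_{20} = 7, s_{21} = 0, s_{22} = 7, s_{23} = 7, s_{24} = 2, s_{25} = 9, s_{26} = 11.
Since (s_{25}, s_{26}) = (s_1, s_2) = (9, 11) (two consecutive terms determine the rest), the sequence is periodic with period 24.
So s_{1420} = s_{1 + ((1420-1) mod 24)} = s_4 = 7.

7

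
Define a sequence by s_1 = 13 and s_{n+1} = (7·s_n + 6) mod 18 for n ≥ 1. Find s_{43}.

13

s_1 = 13,  s_2 = 7,  s_3 = 1,  s_4 = 13.
Since s_4 = s_1 = 13, the sequence is periodic with period 3.
(43 - 1) mod 3 = 0, so s_{43} = s_1 = 13.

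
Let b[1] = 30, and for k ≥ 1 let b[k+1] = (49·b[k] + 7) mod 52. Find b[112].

b[1] = 30; b[2] = 21; b[3] = 48; b[4] = 19; b[5] = 2; b[6] = 1; b[7] = 4; b[8] = 47; b[9] = 22; b[10] = 45; b[11] = 28; b[12] = 27; b[13] = 30.
The sequence repeats with period 12.
So b[112] = b[1 + ((112-1) mod 12)] = b[4] = 19.

19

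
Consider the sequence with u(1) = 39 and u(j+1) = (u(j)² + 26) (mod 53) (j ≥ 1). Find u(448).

15

Computing terms: u(1) = 39; u(2) = 10; u(3) = 20; u(4) = 2; u(5) = 30; u(6) = 25; u(7) = 15; u(8) = 39.
Since u(8) = u(1) = 39, the sequence is periodic with period 7.
(448 - 1) mod 7 = 6, so u(448) = u(7) = 15.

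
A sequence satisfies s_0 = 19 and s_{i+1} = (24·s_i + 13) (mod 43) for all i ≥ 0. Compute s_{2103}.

42

Listing terms: s_0 = 19, s_1 = 39, s_2 = 3, s_3 = 42, s_4 = 32, s_5 = 7, s_6 = 9, s_7 = 14, s_8 = 5, s_9 = 4, s_{10} = 23, s_{11} = 6, s_{12} = 28, s_{13} = 40, s_{14} = 27, s_{15} = 16, s_{16} = 10, s_{17} = 38, s_{18} = 22, s_{19} = 25, s_{20} = 11, s_{21} = 19.
Since s_{21} = s_0 = 19, the sequence is periodic with period 21.
(2103 - 0) mod 21 = 3, so s_{2103} = s_3 = 42.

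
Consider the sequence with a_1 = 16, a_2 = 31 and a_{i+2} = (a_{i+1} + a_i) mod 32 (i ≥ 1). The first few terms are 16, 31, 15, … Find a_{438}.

We have a_1 = 16, a_2 = 31, a_3 = 15, a_4 = 14, a_5 = 29, a_6 = 11, a_7 = 8, a_8 = 19, a_9 = 27, a_{10} = 14, a_{11} = 9, a_{12} = 23, a_{13} = 0, a_{14} = 23, a_{15} = 23, a_{16} = 14, a_{17} = 5, a_{18} = 19, a_{19} = 24, a_{20} = 11, a_{21} = 3, a_{22} = 14, a_{23} = 17, a_{24} = 31, a_{25} = 16, a_{26} = 15, a_{27} = 31, a_{28} = 14, a_{29} = 13, a_{30} = 27, a_{31} = 8, a_{32} = 3, a_{33} = 11, a_{34} = 14, a_{35} = 25, a_{36} = 7, a_{37} = 0, a_{38} = 7, a_{39} = 7, a_{40} = 14, a_{41} = 21, a_{42} = 3, a_{43} = 24, a_{44} = 27, a_{45} = 19, a_{46} = 14, a_{47} = 1, a_{48} = 15, a_{49} = 16, a_{50} = 31.
Since (a_{49}, a_{50}) = (a_1, a_2) = (16, 31) (two consecutive terms determine the rest), the sequence is periodic with period 48.
(438 - 1) mod 48 = 5, so a_{438} = a_6 = 11.

11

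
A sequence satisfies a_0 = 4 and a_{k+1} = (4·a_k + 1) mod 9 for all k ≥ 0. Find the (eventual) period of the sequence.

We have a_0 = 4, a_1 = 8, a_2 = 6, a_3 = 7, a_4 = 2, a_5 = 0, a_6 = 1, a_7 = 5, a_8 = 3, a_9 = 4.
The sequence repeats with period 9.

9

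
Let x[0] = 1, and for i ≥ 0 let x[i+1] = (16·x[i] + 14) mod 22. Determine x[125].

x[0] = 1, x[1] = 8, x[2] = 10, x[3] = 20, x[4] = 4, x[5] = 12, x[6] = 8.
Since x[6] = x[1] = 8, the sequence is eventually periodic: after a pre-period of length 1 it cycles with period 5.
For i ≥ 1, x[i] depends only on (i - 1) mod 5. (125 - 1) mod 5 = 4, so x[125] = x[5] = 12.

12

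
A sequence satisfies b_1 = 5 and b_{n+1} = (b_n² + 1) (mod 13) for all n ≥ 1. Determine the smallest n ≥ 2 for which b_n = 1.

3

Computing terms: b_1 = 5, b_2 = 0, b_3 = 1, b_4 = 2, b_5 = 5.
Since b_5 = b_1 = 5, the sequence is periodic with period 4.
The value 1 first appears (with n ≥ 2) at b_3.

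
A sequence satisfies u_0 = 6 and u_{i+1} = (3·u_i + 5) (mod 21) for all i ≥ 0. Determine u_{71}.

5

Listing terms: u_0 = 6,  u_1 = 2,  u_2 = 11,  u_3 = 17,  u_4 = 14,  u_5 = 5,  u_6 = 20,  u_7 = 2.
Since u_7 = u_1 = 2, the sequence is eventually periodic: after a pre-period of length 1 it cycles with period 6.
For i ≥ 1, u_i depends only on (i - 1) mod 6. (71 - 1) mod 6 = 4, so u_{71} = u_5 = 5.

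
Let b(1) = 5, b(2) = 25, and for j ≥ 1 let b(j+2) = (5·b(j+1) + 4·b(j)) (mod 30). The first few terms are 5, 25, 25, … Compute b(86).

b(1) = 5; b(2) = 25; b(3) = 25; b(4) = 15; b(5) = 25; b(6) = 5; b(7) = 5; b(8) = 15; b(9) = 5; b(10) = 25.
Since (b(9), b(10)) = (b(1), b(2)) = (5, 25) (two consecutive terms determine the rest), the sequence is periodic with period 8.
(86 - 1) mod 8 = 5, so b(86) = b(6) = 5.

5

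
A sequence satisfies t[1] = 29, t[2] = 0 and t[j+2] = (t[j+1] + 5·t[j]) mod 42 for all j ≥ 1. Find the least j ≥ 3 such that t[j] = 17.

t[1] = 29,  t[2] = 0,  t[3] = 19,  t[4] = 19,  t[5] = 30,  t[6] = 41,  t[7] = 23,  t[8] = 18,  t[9] = 7,  t[10] = 13,  t[11] = 6,  t[12] = 29,  t[13] = 17,  t[14] = 36,  t[15] = 37,  t[16] = 7,  t[17] = 24,  t[18] = 17,  t[19] = 11,  t[20] = 12,  t[21] = 25,  t[22] = 1,  t[23] = 0,  t[24] = 5,  t[25] = 5,  t[26] = 30,  t[27] = 13,  t[28] = 37,  t[29] = 18,  t[30] = 35,  t[31] = 41,  t[32] = 6,  t[33] = 1,  t[34] = 31,  t[35] = 36,  t[36] = 23,  t[37] = 35,  t[38] = 24,  t[39] = 31,  t[40] = 25,  t[41] = 12,  t[42] = 11,  t[43] = 29,  t[44] = 0.
The sequence repeats with period 42.
The value 17 first appears (with j ≥ 3) at t[13].

13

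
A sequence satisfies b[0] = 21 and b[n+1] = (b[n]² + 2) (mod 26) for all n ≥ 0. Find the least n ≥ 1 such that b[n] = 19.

4

Listing terms: b[0] = 21, b[1] = 1, b[2] = 3, b[3] = 11, b[4] = 19, b[5] = 25, b[6] = 3.
Since b[6] = b[2] = 3, the sequence is eventually periodic: after a pre-period of length 2 it cycles with period 4.
The value 19 first appears (with n ≥ 1) at b[4].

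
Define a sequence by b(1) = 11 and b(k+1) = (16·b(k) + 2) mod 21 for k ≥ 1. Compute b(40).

11

We have b(1) = 11,  b(2) = 10,  b(3) = 15,  b(4) = 11.
Since b(4) = b(1) = 11, the sequence is periodic with period 3.
(40 - 1) mod 3 = 0, so b(40) = b(1) = 11.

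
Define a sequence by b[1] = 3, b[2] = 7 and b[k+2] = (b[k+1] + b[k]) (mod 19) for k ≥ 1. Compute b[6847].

Computing terms: b[1] = 3; b[2] = 7; b[3] = 10; b[4] = 17; b[5] = 8; b[6] = 6; b[7] = 14; b[8] = 1; b[9] = 15; b[10] = 16; b[11] = 12; b[12] = 9; b[13] = 2; b[14] = 11; b[15] = 13; b[16] = 5; b[17] = 18; b[18] = 4; b[19] = 3; b[20] = 7.
The sequence repeats with period 18.
(6847 - 1) mod 18 = 6, so b[6847] = b[7] = 14.

14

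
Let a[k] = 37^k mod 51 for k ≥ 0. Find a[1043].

10

Listing terms: a[0] = 1, a[1] = 37, a[2] = 43, a[3] = 10, a[4] = 13, a[5] = 22, a[6] = 49, a[7] = 28, a[8] = 16, a[9] = 31, a[10] = 25, a[11] = 7, a[12] = 4, a[13] = 46, a[14] = 19, a[15] = 40, a[16] = 1.
The sequence repeats with period 16.
(1043 - 0) mod 16 = 3, so a[1043] = a[3] = 10.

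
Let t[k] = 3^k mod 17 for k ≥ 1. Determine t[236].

Computing terms: t[1] = 3,  t[2] = 9,  t[3] = 10,  t[4] = 13,  t[5] = 5,  t[6] = 15,  t[7] = 11,  t[8] = 16,  t[9] = 14,  t[10] = 8,  t[11] = 7,  t[12] = 4,  t[13] = 12,  t[14] = 2,  t[15] = 6,  t[16] = 1,  t[17] = 3.
The sequence repeats with period 16.
(236 - 1) mod 16 = 11, so t[236] = t[12] = 4.

4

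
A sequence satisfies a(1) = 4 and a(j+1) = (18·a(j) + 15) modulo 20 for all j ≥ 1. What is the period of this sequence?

Computing terms: a(1) = 4, a(2) = 7, a(3) = 1, a(4) = 13, a(5) = 9, a(6) = 17, a(7) = 1.
Since a(7) = a(3) = 1, the sequence is eventually periodic: after a pre-period of length 2 it cycles with period 4.

4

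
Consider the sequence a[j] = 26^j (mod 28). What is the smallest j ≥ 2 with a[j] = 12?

7

Listing terms: a[1] = 26; a[2] = 4; a[3] = 20; a[4] = 16; a[5] = 24; a[6] = 8; a[7] = 12; a[8] = 4.
Since a[8] = a[2] = 4, the sequence is eventually periodic: after a pre-period of length 1 it cycles with period 6.
The value 12 first appears (with j ≥ 2) at a[7].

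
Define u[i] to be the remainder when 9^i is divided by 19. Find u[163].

Computing terms: u[0] = 1,  u[1] = 9,  u[2] = 5,  u[3] = 7,  u[4] = 6,  u[5] = 16,  u[6] = 11,  u[7] = 4,  u[8] = 17,  u[9] = 1.
The sequence repeats with period 9.
So u[163] = u[0 + ((163-0) mod 9)] = u[1] = 9.

9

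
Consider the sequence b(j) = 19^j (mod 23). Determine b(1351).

10

We have b(1) = 19, b(2) = 16, b(3) = 5, b(4) = 3, b(5) = 11, b(6) = 2, b(7) = 15, b(8) = 9, b(9) = 10, b(10) = 6, b(11) = 22, b(12) = 4, b(13) = 7, b(14) = 18, b(15) = 20, b(16) = 12, b(17) = 21, b(18) = 8, b(19) = 14, b(20) = 13, b(21) = 17, b(22) = 1, b(23) = 19.
Since b(23) = b(1) = 19, the sequence is periodic with period 22.
(1351 - 1) mod 22 = 8, so b(1351) = b(9) = 10.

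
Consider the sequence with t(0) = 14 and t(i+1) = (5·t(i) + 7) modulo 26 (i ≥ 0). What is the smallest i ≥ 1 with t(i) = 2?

t(0) = 14; t(1) = 25; t(2) = 2; t(3) = 17; t(4) = 14.
The sequence repeats with period 4.
The value 2 first appears (with i ≥ 1) at t(2).

2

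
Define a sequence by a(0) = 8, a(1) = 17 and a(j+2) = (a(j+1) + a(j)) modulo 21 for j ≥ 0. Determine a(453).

We have a(0) = 8, a(1) = 17, a(2) = 4, a(3) = 0, a(4) = 4, a(5) = 4, a(6) = 8, a(7) = 12, a(8) = 20, a(9) = 11, a(10) = 10, a(11) = 0, a(12) = 10, a(13) = 10, a(14) = 20, a(15) = 9, a(16) = 8, a(17) = 17.
The sequence repeats with period 16.
So a(453) = a(0 + ((453-0) mod 16)) = a(5) = 4.

4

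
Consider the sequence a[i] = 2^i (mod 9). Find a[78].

1

Listing terms: a[0] = 1; a[1] = 2; a[2] = 4; a[3] = 8; a[4] = 7; a[5] = 5; a[6] = 1.
The sequence repeats with period 6.
So a[78] = a[0 + ((78-0) mod 6)] = a[0] = 1.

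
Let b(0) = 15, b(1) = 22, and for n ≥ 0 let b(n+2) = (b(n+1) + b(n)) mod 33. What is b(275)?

23

Listing terms: b(0) = 15, b(1) = 22, b(2) = 4, b(3) = 26, b(4) = 30, b(5) = 23, b(6) = 20, b(7) = 10, b(8) = 30, b(9) = 7, b(10) = 4, b(11) = 11, b(12) = 15, b(13) = 26, b(14) = 8, b(15) = 1, b(16) = 9, b(17) = 10, b(18) = 19, b(19) = 29, b(20) = 15, b(21) = 11, b(22) = 26, b(23) = 4, b(24) = 30, b(25) = 1, b(26) = 31, b(27) = 32, b(28) = 30, b(29) = 29, b(30) = 26, b(31) = 22, b(32) = 15, b(33) = 4, b(34) = 19, b(35) = 23, b(36) = 9, b(37) = 32, b(38) = 8, b(39) = 7, b(40) = 15, b(41) = 22.
Since (b(40), b(41)) = (b(0), b(1)) = (15, 22) (two consecutive terms determine the rest), the sequence is periodic with period 40.
(275 - 0) mod 40 = 35, so b(275) = b(35) = 23.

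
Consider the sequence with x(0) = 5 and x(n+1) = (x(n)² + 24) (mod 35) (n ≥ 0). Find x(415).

14

x(0) = 5, x(1) = 14, x(2) = 10, x(3) = 19, x(4) = 0, x(5) = 24, x(6) = 5.
Since x(6) = x(0) = 5, the sequence is periodic with period 6.
So x(415) = x(0 + ((415-0) mod 6)) = x(1) = 14.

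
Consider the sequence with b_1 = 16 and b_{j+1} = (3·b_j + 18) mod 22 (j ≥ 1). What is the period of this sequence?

Computing terms: b_1 = 16; b_2 = 0; b_3 = 18; b_4 = 6; b_5 = 14; b_6 = 16.
The sequence repeats with period 5.

5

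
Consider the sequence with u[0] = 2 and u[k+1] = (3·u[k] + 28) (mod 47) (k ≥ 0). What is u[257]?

Listing terms: u[0] = 2, u[1] = 34, u[2] = 36, u[3] = 42, u[4] = 13, u[5] = 20, u[6] = 41, u[7] = 10, u[8] = 11, u[9] = 14, u[10] = 23, u[11] = 3, u[12] = 37, u[13] = 45, u[14] = 22, u[15] = 0, u[16] = 28, u[17] = 18, u[18] = 35, u[19] = 39, u[20] = 4, u[21] = 40, u[22] = 7, u[23] = 2.
Since u[23] = u[0] = 2, the sequence is periodic with period 23.
So u[257] = u[0 + ((257-0) mod 23)] = u[4] = 13.

13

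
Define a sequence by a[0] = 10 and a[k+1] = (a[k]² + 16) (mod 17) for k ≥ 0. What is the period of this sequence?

4

Listing terms: a[0] = 10, a[1] = 14, a[2] = 8, a[3] = 12, a[4] = 7, a[5] = 14.
Since a[5] = a[1] = 14, the sequence is eventually periodic: after a pre-period of length 1 it cycles with period 4.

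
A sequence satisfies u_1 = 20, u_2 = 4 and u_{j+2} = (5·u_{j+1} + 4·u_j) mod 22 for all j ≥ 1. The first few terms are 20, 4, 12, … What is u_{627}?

We have u_1 = 20,  u_2 = 4,  u_3 = 12,  u_4 = 10,  u_5 = 10,  u_6 = 2,  u_7 = 6,  u_8 = 16,  u_9 = 16,  u_{10} = 12,  u_{11} = 14,  u_{12} = 8,  u_{13} = 8,  u_{14} = 6,  u_{15} = 18,  u_{16} = 4,  u_{17} = 4,  u_{18} = 14,  u_{19} = 20,  u_{20} = 2,  u_{21} = 2,  u_{22} = 18,  u_{23} = 10,  u_{24} = 12,  u_{25} = 12,  u_{26} = 20,  u_{27} = 16,  u_{28} = 6,  u_{29} = 6,  u_{30} = 10,  u_{31} = 8,  u_{32} = 14,  u_{33} = 14,  u_{34} = 16,  u_{35} = 4,  u_{36} = 18,  u_{37} = 18,  u_{38} = 8,  u_{39} = 2,  u_{40} = 20,  u_{41} = 20,  u_{42} = 4.
The sequence repeats with period 40.
So u_{627} = u_{1 + ((627-1) mod 40)} = u_{27} = 16.

16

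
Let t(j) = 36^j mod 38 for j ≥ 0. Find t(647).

28

Listing terms: t(0) = 1; t(1) = 36; t(2) = 4; t(3) = 30; t(4) = 16; t(5) = 6; t(6) = 26; t(7) = 24; t(8) = 28; t(9) = 20; t(10) = 36.
Since t(10) = t(1) = 36, the sequence is eventually periodic: after a pre-period of length 1 it cycles with period 9.
For j ≥ 1, t(j) depends only on (j - 1) mod 9. (647 - 1) mod 9 = 7, so t(647) = t(8) = 28.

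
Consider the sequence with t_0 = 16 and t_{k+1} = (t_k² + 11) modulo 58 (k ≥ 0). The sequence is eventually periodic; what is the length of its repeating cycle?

We have t_0 = 16,  t_1 = 35,  t_2 = 18,  t_3 = 45,  t_4 = 6,  t_5 = 47,  t_6 = 16.
The sequence repeats with period 6.

6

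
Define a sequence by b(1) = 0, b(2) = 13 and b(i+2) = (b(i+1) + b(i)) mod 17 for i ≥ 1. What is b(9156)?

1

Listing terms: b(1) = 0; b(2) = 13; b(3) = 13; b(4) = 9; b(5) = 5; b(6) = 14; b(7) = 2; b(8) = 16; b(9) = 1; b(10) = 0; b(11) = 1; b(12) = 1; b(13) = 2; b(14) = 3; b(15) = 5; b(16) = 8; b(17) = 13; b(18) = 4; b(19) = 0; b(20) = 4; b(21) = 4; b(22) = 8; b(23) = 12; b(24) = 3; b(25) = 15; b(26) = 1; b(27) = 16; b(28) = 0; b(29) = 16; b(30) = 16; b(31) = 15; b(32) = 14; b(33) = 12; b(34) = 9; b(35) = 4; b(36) = 13; b(37) = 0; b(38) = 13.
Since (b(37), b(38)) = (b(1), b(2)) = (0, 13) (two consecutive terms determine the rest), the sequence is periodic with period 36.
(9156 - 1) mod 36 = 11, so b(9156) = b(12) = 1.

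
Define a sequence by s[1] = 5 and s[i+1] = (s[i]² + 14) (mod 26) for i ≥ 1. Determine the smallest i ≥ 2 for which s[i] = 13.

s[1] = 5,  s[2] = 13,  s[3] = 1,  s[4] = 15,  s[5] = 5.
The sequence repeats with period 4.
The value 13 first appears (with i ≥ 2) at s[2].

2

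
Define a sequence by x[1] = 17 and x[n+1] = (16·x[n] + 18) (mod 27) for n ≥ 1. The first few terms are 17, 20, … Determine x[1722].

x[1] = 17; x[2] = 20; x[3] = 14; x[4] = 26; x[5] = 2; x[6] = 23; x[7] = 8; x[8] = 11; x[9] = 5; x[10] = 17.
The sequence repeats with period 9.
(1722 - 1) mod 9 = 2, so x[1722] = x[3] = 14.

14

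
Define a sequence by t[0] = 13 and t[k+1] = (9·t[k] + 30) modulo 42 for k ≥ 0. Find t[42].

27

t[0] = 13; t[1] = 21; t[2] = 9; t[3] = 27; t[4] = 21.
Since t[4] = t[1] = 21, the sequence is eventually periodic: after a pre-period of length 1 it cycles with period 3.
For k ≥ 1, t[k] depends only on (k - 1) mod 3. (42 - 1) mod 3 = 2, so t[42] = t[3] = 27.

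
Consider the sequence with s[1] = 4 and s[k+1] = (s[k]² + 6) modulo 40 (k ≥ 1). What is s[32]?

2

Listing terms: s[1] = 4, s[2] = 22, s[3] = 10, s[4] = 26, s[5] = 2, s[6] = 10.
Since s[6] = s[3] = 10, the sequence is eventually periodic: after a pre-period of length 2 it cycles with period 3.
For k ≥ 3, s[k] depends only on (k - 3) mod 3. (32 - 3) mod 3 = 2, so s[32] = s[5] = 2.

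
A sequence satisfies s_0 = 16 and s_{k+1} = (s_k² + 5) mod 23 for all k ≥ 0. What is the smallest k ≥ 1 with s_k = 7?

Computing terms: s_0 = 16,  s_1 = 8,  s_2 = 0,  s_3 = 5,  s_4 = 7,  s_5 = 8.
Since s_5 = s_1 = 8, the sequence is eventually periodic: after a pre-period of length 1 it cycles with period 4.
The value 7 first appears (with k ≥ 1) at s_4.

4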